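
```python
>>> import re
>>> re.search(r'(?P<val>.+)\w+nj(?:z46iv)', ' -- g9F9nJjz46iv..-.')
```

This matches one or more of any character (captured as 'val'); then one or more of a word character, then the literal 'nj'; then the literal 'z46', then the literal 'iv' (non-capturing group).
`re.search` tries every starting position until one works.
Here nothing in the string fits, so the call returns None.

None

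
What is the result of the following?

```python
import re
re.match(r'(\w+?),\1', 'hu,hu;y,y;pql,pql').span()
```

(0, 5)

A backreference is literal: `\1` must see the identical characters the first group matched.
With `match`, the pattern is implicitly anchored at the beginning.
The match spans [0:5] → 'hu,hu'.
Captured: group 1 = 'hu'.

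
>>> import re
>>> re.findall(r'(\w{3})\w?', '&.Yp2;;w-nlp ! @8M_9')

This matches exactly 3 of a word character (captured); then optionally a word character.
Matches: at [2:5] match 'Yp2', group 1 = 'Yp2'; at [9:12] match 'nlp', group 1 = 'nlp'; at [16:20] match '8M_9', group 1 = '8M_'.
One capturing group, so `findall` returns just the captured substring from each match — 3 in all.

['Yp2', 'nlp', '8M_']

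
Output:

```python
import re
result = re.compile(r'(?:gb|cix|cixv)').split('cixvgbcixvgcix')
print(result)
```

Alternation tries branches left to right and keeps the first one that lets the overall match succeed at that position.
Matches to split on: at [0:3] → 'cix'; at [4:6] → 'gb'; at [6:9] → 'cix'; at [11:14] → 'cix'.
Each match becomes a cut point; 5 segments remain.

['', 'v', '', 'vg', '']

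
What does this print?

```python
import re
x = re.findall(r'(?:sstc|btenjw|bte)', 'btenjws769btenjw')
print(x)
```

`|` is ordered: at each position the engine commits to the first alternative that works.
Walking the string: at [0:6] → 'btenjw'; at [10:16] → 'btenjw'.
`findall` yields the raw match text (2 of them) because the pattern has no groups.

['btenjw', 'btenjw']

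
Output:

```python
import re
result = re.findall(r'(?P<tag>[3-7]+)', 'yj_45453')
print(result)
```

The pattern matches one or more of a character in [3-7] (captured as 'tag').
Because there's exactly one group, `findall` drops the full match and keeps group 1 from the one hit.

['45453']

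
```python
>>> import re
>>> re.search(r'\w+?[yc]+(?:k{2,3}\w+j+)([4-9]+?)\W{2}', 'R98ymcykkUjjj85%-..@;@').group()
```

The match spans [0:17] → 'R98ymcykkUjjj85%-'.

'R98ymcykkUjjj85%-'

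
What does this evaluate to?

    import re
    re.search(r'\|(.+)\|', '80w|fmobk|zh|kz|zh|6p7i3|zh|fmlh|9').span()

(3, 33)

`re.search` tries every starting position until one works.
The match spans [3:33] → '|fmobk|zh|kz|zh|6p7i3|zh|fmlh|'.
Captured: group 1 = 'fmobk|zh|kz|zh|6p7i3|zh|fmlh'.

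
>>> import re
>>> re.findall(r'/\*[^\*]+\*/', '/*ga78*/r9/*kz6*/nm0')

['/*ga78*/', '/*kz6*/']

Walking the string: at [0:8] → '/*ga78*/'; at [10:17] → '/*kz6*/'.
`findall` yields the raw match text (2 of them) because the pattern has no groups.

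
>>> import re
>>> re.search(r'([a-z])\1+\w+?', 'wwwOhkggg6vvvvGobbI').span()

(0, 4)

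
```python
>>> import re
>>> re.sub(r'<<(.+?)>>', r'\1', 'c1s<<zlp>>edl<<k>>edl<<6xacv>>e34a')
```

The `?` after the quantifier makes it lazy — it takes as little as possible before letting the rest of the pattern try.
Matches: at [3:10] → '<<zlp>>'; at [13:18] → '<<k>>'; at [21:30] → '<<6xacv>>'.
The replacement refers to a captured group, so each match is rewritten using its own captured text.

'c1szlpedlkedl6xacve34a'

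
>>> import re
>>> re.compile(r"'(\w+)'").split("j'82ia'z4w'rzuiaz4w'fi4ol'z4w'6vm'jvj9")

The group in the pattern means `split` returns the separators' captures alongside the pieces.

['j', '82ia', 'z4w', 'rzuiaz4w', 'fi4ol', 'z4w', "6vm'jvj9"]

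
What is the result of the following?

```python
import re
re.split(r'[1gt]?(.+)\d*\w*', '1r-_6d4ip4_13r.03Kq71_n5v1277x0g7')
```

['', 'r-_6d4ip4_13r.03Kq71_n5v1277x0g7', '']

The pattern matches optionally one of [1gt]; then one or more of any character (captured); then zero or more of a digit, then zero or more of a word character.
Matches to split on: at [0:33] → '1r-_6d4ip4_13r.03Kq71_n5v1277x0g7'.
With a capturing group present, the delimiter's captured portion is kept in the result list.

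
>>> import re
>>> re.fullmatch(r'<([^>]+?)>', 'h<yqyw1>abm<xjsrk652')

None

`fullmatch` succeeds only if the pattern covers the string from start to end.
Here there's no way to consume every character, so the call returns None.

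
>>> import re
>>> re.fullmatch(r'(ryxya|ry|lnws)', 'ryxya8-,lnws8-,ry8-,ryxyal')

None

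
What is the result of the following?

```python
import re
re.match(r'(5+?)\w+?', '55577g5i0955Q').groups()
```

('5',)

This matches one or more of a literal '5' (lazy) (captured); then one or more of a word character (lazy).
With `match`, the pattern is implicitly anchored at the beginning.
The match spans [0:2] → '55'.
Captured: group 1 = '5'.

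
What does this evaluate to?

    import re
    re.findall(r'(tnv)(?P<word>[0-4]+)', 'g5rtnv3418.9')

[('tnv', '341')]

The pattern matches the literal 't', then the literal 'nv' (captured); then one or more of a character in [0-4] (captured as 'word').
Scanning left to right: at [3:9] match 'tnv341', groups = ('tnv', '341').
2 groups means the one result is a tuple of 2 captured strings — 1 here.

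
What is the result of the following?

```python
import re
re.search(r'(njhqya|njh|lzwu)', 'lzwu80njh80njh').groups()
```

`search` walks the string left to right and returns the first match it finds.
The match spans [0:4] → 'lzwu'.
Captured: group 1 = 'lzwu'.

('lzwu',)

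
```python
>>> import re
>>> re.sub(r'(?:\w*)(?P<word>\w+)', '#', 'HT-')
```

The pattern matches zero or more of a word character (non-capturing group); then one or more of a word character (captured as 'word').
Matches: at [0:2] → 'HT'.
Every occurrence is swapped for '#'.

'#-'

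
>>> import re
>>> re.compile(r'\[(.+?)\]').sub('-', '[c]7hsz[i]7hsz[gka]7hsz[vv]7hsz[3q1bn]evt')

'-7hsz-7hsz-7hsz-7hsz-evt'

Because the quantifier is non-greedy, it stops expanding at the earliest point where the rest of the pattern can succeed.
Matches: at [0:3] → '[c]'; at [7:10] → '[i]'; at [14:19] → '[gka]'; at [23:27] → '[vv]'; at [31:38] → '[3q1bn]'.
Every occurrence is swapped for '-'.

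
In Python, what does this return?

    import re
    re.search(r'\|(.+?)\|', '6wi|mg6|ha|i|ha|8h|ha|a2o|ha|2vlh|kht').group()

The match spans [3:8] → '|mg6|'.

'|mg6|'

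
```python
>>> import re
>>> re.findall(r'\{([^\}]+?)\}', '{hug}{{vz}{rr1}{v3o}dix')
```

With a single group, `findall` returns only what that group captured — 4 items.

['hug', '{vz', 'rr1', 'v3o']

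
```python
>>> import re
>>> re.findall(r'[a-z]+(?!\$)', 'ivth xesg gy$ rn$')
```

['ivth', 'xesg', 'g', 'r']

The negative lookaround is zero-width — it rules out positions where the adjacent text would match, without consuming anything.
No capturing groups, so `findall` returns the 4 full match strings.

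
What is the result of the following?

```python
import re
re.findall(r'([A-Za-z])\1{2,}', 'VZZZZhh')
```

A backreference is literal: `\1` must see the identical characters the first group matched.
Scanning left to right: at [1:5] match 'ZZZZ', group 1 = 'Z'.
One capturing group, so `findall` returns just the captured substring from the one match — 1 in all.

['Z']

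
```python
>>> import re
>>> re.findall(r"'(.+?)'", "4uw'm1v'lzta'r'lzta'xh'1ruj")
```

['m1v', 'r', 'xh']

With the lazy modifier that quantifier settles for the fewest repetitions that let the rest of the pattern succeed (the atoms after it are unaffected and can still be greedy).
Scanning left to right: at [3:8] match "'m1v'", group 1 = 'm1v'; at [12:15] match "'r'", group 1 = 'r'; at [19:23] match "'xh'", group 1 = 'xh'.
One capturing group, so `findall` returns just the captured substring from each match — 3 in all.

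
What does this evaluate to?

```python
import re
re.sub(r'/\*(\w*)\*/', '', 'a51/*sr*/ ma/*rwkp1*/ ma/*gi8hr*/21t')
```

'a51 ma ma21t'

Matches: at [3:9] → '/*sr*/'; at [12:21] → '/*rwkp1*/'; at [24:33] → '/*gi8hr*/'.
`sub` substitutes '' at each match site.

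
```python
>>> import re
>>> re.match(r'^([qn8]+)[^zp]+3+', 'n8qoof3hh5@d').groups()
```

('n8q',)

This matches anchored at the start of the string; then one or more of one of [qn8] (captured); then one or more of any character except [zp], then one or more of the literal '3'.
`re.match` won't scan ahead — the pattern has to work from the very first character.
The match spans [0:7] → 'n8qoof3'.
Captured: group 1 = 'n8q'.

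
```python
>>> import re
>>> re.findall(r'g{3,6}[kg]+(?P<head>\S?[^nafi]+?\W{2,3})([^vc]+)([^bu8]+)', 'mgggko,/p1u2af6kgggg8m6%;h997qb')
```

With 3 capturing groups, `findall` returns a 3-tuple per match.

[('o,/', 'p1u2af6kgggg8m6%;h997', 'q')]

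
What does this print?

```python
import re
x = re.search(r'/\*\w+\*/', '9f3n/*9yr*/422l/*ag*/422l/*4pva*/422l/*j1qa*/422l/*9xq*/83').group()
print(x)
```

/*9yr*/

The match spans [4:11] → '/*9yr*/'.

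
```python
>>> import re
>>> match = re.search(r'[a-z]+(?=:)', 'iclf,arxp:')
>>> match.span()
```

(5, 9)

Because the assertion is zero-width, the text it checks is not consumed and won't appear in the result.
Unlike `match`, `search` isn't anchored — it looks for the pattern anywhere in the string.
The match spans [5:9] → 'arxp'.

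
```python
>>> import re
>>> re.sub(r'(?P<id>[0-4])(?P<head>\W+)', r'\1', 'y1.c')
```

'y1c'

Pattern: a character in [0-4] (captured as 'id'); then one or more of a non-word character (captured as 'head').
`\1` in the replacement pulls in group 1's text for each match.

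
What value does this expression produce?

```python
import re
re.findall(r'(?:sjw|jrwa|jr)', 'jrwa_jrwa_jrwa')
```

The regex engine tests alternatives in the order written; an earlier branch that matches wins even if a later one would match more.
Matches: at [0:4] → 'jrwa'; at [5:9] → 'jrwa'; at [10:14] → 'jrwa'.
With no groups in the pattern, `findall` gives back each whole match — 3 here.

['jrwa', 'jrwa', 'jrwa']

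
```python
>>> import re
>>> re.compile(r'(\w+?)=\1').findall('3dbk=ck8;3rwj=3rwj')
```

The backreference `\1` re-matches whatever the first group consumed, character for character.
Walking the string: at [9:18] match '3rwj=3rwj', group 1 = '3rwj'.
`findall` collects group 1 from the one match (1 total).

['3rwj']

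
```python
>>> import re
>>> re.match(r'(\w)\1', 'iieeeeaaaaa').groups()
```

('i',)

The match spans [0:2] → 'ii'.
Captured: group 1 = 'i'.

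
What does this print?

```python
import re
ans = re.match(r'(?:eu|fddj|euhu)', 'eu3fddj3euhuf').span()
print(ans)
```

(0, 2)

`re.match` only tries the pattern at the start of the string.
The match spans [0:2] → 'eu'.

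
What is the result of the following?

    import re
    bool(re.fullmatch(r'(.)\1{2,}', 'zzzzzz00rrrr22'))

False

A backreference is literal: `\1` must see the identical characters the first group matched.
For `fullmatch`, every character of the input must be accounted for by the pattern.
Here the string isn't matched end-to-end, so the call returns None, and `bool(None)` is False.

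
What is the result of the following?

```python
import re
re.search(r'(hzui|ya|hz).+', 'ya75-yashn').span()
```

(0, 10)

Unlike `match`, `search` isn't anchored — it looks for the pattern anywhere in the string.
The match spans [0:10] → 'ya75-yashn'.
Captured: group 1 = 'ya'.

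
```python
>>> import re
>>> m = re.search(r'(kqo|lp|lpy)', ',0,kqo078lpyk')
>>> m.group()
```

The match spans [3:6] → 'kqo'.

'kqo'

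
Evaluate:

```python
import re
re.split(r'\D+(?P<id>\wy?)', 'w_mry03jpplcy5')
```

['', '0', '3', '5', '']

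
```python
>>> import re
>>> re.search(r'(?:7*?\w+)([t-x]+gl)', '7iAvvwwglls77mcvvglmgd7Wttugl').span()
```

(0, 29)

Pattern: zero or more of the literal '7' (lazy), then one or more of a word character (non-capturing group); then one or more of a character in [t-x], then the literal 'gl' (captured).
`re.search` scans for the first position where the pattern succeeds.
The match spans [0:29] → '7iAvvwwglls77mcvvglmgd7Wttugl'.
Captured: group 1 = 'ugl'.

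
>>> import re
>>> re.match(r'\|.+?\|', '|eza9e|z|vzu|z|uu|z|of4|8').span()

(0, 7)

With `match`, the pattern is implicitly anchored at the beginning.
The match spans [0:7] → '|eza9e|'.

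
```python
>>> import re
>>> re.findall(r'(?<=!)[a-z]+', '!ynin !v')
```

['ynin', 'v']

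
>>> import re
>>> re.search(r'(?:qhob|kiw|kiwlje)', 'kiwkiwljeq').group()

The match spans [0:3] → 'kiw'.

'kiw'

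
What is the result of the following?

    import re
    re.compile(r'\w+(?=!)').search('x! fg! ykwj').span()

(0, 1)

Because the assertion is zero-width, the text it checks is not consumed and won't appear in the result.
`re.search` tries every starting position until one works.
The match spans [0:1] → 'x'.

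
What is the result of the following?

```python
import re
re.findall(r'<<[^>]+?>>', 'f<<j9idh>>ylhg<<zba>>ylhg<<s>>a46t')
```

['<<j9idh>>', '<<zba>>', '<<s>>']

No capturing groups, so `findall` returns the 3 full match strings.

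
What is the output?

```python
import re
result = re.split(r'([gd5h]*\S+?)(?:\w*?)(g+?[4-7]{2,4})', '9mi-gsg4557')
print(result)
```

['', '9mi-', 'g4557', '']

This matches zero or more of one of [gd5h], then one or more of a non-whitespace character (lazy) (captured); then zero or more of a word character (lazy) (non-capturing group); then one or more of the literal 'g' (lazy), then 2 to 4 of a character in [4-7] (captured).
The `?` after the quantifier makes it lazy — it takes as little as possible before letting the rest of the pattern try.
Matches to split on: at [0:11] → '9mi-gsg4557'.
With a capturing group present, the delimiter's captured portion is kept in the result list.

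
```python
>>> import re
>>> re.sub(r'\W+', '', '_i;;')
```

The pattern matches one or more of a non-word character.
Matches: at [2:4] → ';;'.
`sub` substitutes '' at each match site.

'_i'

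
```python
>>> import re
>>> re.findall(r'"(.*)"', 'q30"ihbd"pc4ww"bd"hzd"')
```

['ihbd"pc4ww"bd"hzd']

Because there's exactly one group, `findall` drops the full match and keeps group 1 from the one hit.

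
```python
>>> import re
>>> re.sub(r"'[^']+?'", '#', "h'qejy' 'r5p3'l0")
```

'h# #l0'

Each match is replaced by '#'.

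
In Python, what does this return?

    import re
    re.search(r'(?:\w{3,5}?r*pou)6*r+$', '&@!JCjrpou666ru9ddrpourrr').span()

(13, 25)

The pattern matches 3 to 5 of a word character (lazy), then zero or more of a literal 'r', then the literal 'pou' (non-capturing group); then zero or more of the literal '6', then one or more of a literal 'r'; then anchored at the end.
`search` walks the string left to right and returns the first match it finds.
The match spans [13:25] → 'ru9ddrpourrr'.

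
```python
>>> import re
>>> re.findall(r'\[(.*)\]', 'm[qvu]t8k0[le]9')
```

['qvu]t8k0[le']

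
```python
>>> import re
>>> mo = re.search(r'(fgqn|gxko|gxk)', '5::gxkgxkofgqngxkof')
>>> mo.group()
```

'gxk'

Unlike `match`, `search` isn't anchored — it looks for the pattern anywhere in the string.
The match spans [3:6] → 'gxk'.
Captured: group 1 = 'gxk'.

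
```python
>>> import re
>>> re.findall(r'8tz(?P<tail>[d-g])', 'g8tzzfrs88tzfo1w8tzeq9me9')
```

`findall` collects group 1 from each match (2 total).

['f', 'e']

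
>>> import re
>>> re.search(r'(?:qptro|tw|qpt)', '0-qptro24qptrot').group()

'qptro'

Alternation isn't longest-match — the leftmost alternative that fits at this position is chosen.
`re.search` tries every starting position until one works.
The match spans [2:7] → 'qptro'.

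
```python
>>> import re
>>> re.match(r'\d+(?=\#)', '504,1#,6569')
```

None

`re.match` only tries the pattern at the start of the string.
Here position 0 doesn't satisfy it, so the call returns None.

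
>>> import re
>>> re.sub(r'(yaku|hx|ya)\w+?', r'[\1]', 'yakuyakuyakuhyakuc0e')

Alternation isn't longest-match — the leftmost alternative that fits at this position is chosen.
The replacement refers to a captured group, so each match is rewritten using its own captured text.

'[yaku]aku[yaku][yaku]0e'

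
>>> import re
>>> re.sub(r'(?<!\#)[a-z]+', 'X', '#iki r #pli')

'#iX X #pX'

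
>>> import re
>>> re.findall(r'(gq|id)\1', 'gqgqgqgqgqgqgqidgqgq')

`\1` has to match the exact text group 1 already captured.
Matches: at [0:4] match 'gqgq', group 1 = 'gq'; at [4:8] match 'gqgq', group 1 = 'gq'; at [8:12] match 'gqgq', group 1 = 'gq'; at [16:20] match 'gqgq', group 1 = 'gq'.
Because there's exactly one group, `findall` drops the full match and keeps group 1 from each hit.

['gq', 'gq', 'gq', 'gq']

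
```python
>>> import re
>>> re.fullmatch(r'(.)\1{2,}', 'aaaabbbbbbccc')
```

None

`fullmatch` succeeds only if the pattern covers the string from start to end.
Here the pattern can't cover the whole string, so the call returns None.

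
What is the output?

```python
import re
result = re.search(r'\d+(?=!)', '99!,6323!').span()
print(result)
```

Lookahead/lookbehind check context without consuming it, so the matched span excludes the asserted characters.
The match spans [0:2] → '99'.

(0, 2)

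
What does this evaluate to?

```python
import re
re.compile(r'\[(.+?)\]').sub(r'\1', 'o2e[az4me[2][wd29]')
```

'o2eaz4me[2wd29'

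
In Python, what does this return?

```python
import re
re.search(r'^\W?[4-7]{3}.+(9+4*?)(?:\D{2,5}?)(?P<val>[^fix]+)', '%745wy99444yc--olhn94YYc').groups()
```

('94', 'c')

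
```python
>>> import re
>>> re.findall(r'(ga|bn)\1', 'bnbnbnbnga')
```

`\1` has to match the exact text group 1 already captured.
Scanning left to right: at [0:4] match 'bnbn', group 1 = 'bn'; at [4:8] match 'bnbn', group 1 = 'bn'.
One capturing group, so `findall` returns just the captured substring from each match — 2 in all.

['bn', 'bn']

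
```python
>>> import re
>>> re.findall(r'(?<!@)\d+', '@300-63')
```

The negative lookaround is zero-width — it rules out positions where the adjacent text would match, without consuming anything.
Matches: at [2:4] → '00'; at [5:7] → '63'.
Since nothing is captured, `findall` lists the 2 matched substrings directly.

['00', '63']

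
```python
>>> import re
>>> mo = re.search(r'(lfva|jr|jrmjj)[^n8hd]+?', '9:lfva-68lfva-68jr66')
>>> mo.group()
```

'lfva-'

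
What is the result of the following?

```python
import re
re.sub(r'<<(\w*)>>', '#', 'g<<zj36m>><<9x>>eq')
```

'g##eq'

Every occurrence is swapped for '#'.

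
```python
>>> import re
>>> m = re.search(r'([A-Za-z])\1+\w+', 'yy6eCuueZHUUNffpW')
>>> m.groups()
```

('y',)

The match spans [0:17] → 'yy6eCuueZHUUNffpW'.
Captured: group 1 = 'y'.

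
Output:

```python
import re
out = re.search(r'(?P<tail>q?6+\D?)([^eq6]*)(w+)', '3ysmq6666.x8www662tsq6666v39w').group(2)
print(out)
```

Pattern: optionally the literal 'q', then one or more of a literal '6', then optionally a non-digit (captured as 'tail'); then zero or more of any character except [eq6] (captured); then one or more of a literal 'w' (captured).
`search` walks the string left to right and returns the first match it finds.
The match spans [4:15] → 'q6666.x8www'.
Captured: group 1 = 'q6666.', group 2 = 'x8ww', group 3 = 'w'.

x8ww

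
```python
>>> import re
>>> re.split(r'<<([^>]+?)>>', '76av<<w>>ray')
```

Matches to split on: at [4:9] → '<<w>>'.
The group in the pattern means `split` returns the separators' captures alongside the pieces.

['76av', 'w', 'ray']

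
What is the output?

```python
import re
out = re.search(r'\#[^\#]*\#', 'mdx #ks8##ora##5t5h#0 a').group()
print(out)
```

#ks8#

The match spans [4:9] → '#ks8#'.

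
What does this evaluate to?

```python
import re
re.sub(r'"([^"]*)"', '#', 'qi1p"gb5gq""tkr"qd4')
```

'qi1p##qd4'

Each match is replaced by '#'.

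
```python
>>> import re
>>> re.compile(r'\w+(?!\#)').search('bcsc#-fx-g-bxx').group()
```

`(?!…)`/`(?<!…)` only lets a position through if the neighbouring text does NOT match; no characters are consumed.
The match spans [0:3] → 'bcs'.

'bcs'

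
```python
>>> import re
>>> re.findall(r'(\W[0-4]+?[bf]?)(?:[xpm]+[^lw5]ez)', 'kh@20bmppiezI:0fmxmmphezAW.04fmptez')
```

This matches a non-word character, then one or more of a character in [0-4] (lazy), then optionally one of [bf] (captured); then one or more of one of [xpm], then any character except [lw5], then the literal 'ez' (non-capturing group).
Matches: at [2:12] match '@20bmppiez', group 1 = '@20b'; at [13:24] match ':0fmxmmphez', group 1 = ':0f'; at [26:35] match '.04fmptez', group 1 = '.04f'.
`findall` collects group 1 from each match (3 total).

['@20b', ':0f', '.04f']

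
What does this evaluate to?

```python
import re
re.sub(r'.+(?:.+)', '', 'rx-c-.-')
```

This matches one or more of any character; then one or more of any character (non-capturing group).
Matches: at [0:7] → 'rx-c-.-'.
Every occurrence is swapped for ''.

''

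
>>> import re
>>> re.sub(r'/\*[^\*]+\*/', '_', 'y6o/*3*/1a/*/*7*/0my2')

Every occurrence is swapped for '_'.

'y6o_1a/*_0my2'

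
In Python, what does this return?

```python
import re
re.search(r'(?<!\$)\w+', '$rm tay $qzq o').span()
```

Because the assertion is negative and zero-width, positions next to the forbidden text are skipped.
The match spans [2:3] → 'm'.

(2, 3)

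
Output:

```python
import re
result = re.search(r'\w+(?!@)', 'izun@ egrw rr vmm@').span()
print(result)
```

(0, 3)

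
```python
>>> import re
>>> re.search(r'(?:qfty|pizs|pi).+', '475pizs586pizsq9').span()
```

The match spans [3:16] → 'pizs586pizsq9'.

(3, 16)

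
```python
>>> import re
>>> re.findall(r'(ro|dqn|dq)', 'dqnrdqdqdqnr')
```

['dqn', 'dq', 'dq', 'dqn']

Alternation isn't longest-match — the leftmost alternative that fits at this position is chosen.
`findall` collects group 1 from each match (4 total).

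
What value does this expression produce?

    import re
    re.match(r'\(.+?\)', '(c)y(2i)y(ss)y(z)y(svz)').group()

'(c)'

`re.match` only tries the pattern at the start of the string.
The match spans [0:3] → '(c)'.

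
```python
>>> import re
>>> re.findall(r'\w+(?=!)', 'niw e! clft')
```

The lookaround is zero-width — it requires the adjacent text to match without consuming it, so the asserted text isn't part of the match.
Scanning left to right: at [4:5] → 'e'.
Since nothing is captured, `findall` lists the 1 matched substring directly.

['e']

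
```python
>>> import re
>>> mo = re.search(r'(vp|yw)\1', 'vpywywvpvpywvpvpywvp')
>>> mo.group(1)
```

'yw'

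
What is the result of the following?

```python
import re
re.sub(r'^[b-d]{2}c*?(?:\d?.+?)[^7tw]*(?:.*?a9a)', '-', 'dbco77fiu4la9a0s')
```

'-0s'

Pattern: anchored at the start of the string; then exactly 2 of a character in [b-d], then zero or more of a literal 'c' (lazy); then optionally a digit, then one or more of any character (lazy) (non-capturing group); then zero or more of any character except [7tw]; then zero or more of any character (lazy), then the literal 'a9a' (non-capturing group).
Matches: at [0:14] → 'dbco77fiu4la9a'.
`sub` substitutes '-' at each match site.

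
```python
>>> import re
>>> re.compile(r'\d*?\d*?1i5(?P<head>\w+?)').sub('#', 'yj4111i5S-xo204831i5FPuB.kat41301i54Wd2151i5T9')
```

A `+?`/`*?`/`{m,n}?` starts at its minimum and grows only as far as needed for what follows to match.
Every occurrence is swapped for '#'.

'yj#-xo#PuB.kat#Wd#9'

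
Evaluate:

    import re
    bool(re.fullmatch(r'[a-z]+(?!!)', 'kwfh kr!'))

`(?!…)`/`(?<!…)` only lets a position through if the neighbouring text does NOT match; no characters are consumed.
`fullmatch` succeeds only if the pattern covers the string from start to end.
Here the string isn't matched end-to-end, so the call returns None, and `bool(None)` is False.

False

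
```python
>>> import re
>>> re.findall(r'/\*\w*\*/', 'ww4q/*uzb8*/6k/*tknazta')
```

Walking the string: at [4:12] → '/*uzb8*/'.
`findall` yields the raw match text (1 of them) because the pattern has no groups.

['/*uzb8*/']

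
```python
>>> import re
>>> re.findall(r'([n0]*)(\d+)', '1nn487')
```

With 2 capturing groups, `findall` returns a 2-tuple per match.

[('', '1'), ('nn', '487')]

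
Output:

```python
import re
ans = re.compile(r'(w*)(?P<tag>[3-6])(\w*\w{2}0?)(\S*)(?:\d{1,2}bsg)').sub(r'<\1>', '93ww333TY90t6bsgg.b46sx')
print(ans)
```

9<>g.b46sx

Pattern: zero or more of a literal 'w' (captured); then a character in [3-6] (captured as 'tag'); then zero or more of a word character, then exactly 2 of a word character, then optionally a literal '0' (captured); then zero or more of a non-whitespace character (captured); then 1 to 2 of a digit, then the literal 'bsg' (non-capturing group).
Matches: at [1:16] → '3ww333TY90t6bsg'.
The replacement refers to a captured group, so each match is rewritten using its own captured text.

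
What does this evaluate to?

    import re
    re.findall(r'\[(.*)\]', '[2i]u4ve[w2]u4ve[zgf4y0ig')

['2i]u4ve[w2']

Matches: at [0:12] match '[2i]u4ve[w2]', group 1 = '2i]u4ve[w2'.
Because there's exactly one group, `findall` drops the full match and keeps group 1 from the one hit.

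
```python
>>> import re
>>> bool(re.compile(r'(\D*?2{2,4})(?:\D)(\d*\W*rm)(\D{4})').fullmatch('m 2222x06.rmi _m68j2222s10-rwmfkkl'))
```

`fullmatch` succeeds only if the pattern covers the string from start to end.
Here the string isn't matched end-to-end, so the call returns None, and `bool(None)` is False.

False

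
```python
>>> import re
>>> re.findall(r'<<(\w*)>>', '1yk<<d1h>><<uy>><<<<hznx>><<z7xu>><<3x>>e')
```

Matches: at [3:10] match '<<d1h>>', group 1 = 'd1h'; at [10:16] match '<<uy>>', group 1 = 'uy'; at [18:26] match '<<hznx>>', group 1 = 'hznx'; at [26:34] match '<<z7xu>>', group 1 = 'z7xu'; at [34:40] match '<<3x>>', group 1 = '3x'.
`findall` collects group 1 from each match (5 total).

['d1h', 'uy', 'hznx', 'z7xu', '3x']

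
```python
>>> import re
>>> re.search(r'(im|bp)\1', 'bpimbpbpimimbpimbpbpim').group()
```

`\1` is not a pattern — it's the concrete string captured by group 1, re-applied verbatim.
`re.search` scans for the first position where the pattern succeeds.
The match spans [4:8] → 'bpbp'.
Captured: group 1 = 'bp'.

'bpbp'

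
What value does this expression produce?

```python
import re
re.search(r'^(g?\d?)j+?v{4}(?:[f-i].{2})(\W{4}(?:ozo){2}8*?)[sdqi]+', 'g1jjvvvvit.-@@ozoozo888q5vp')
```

The pattern matches anchored at the start of the string; then optionally a literal 'g', then optionally a digit (captured); then one or more of the literal 'j' (lazy), then exactly 4 of a literal 'v'; then a character in [f-i], then exactly 2 of any character (non-capturing group); then exactly 4 of a non-word character, then the literal 'ozo' repeated 2 times, then zero or more of the literal '8' (lazy) (captured); then one or more of one of [sdqi].
`re.search` tries every starting position until one works.
Here the pattern never matches, so the call returns None.

None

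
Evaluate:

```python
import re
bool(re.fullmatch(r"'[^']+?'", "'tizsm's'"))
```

False

`re.fullmatch` requires the pattern to consume the entire string.
Here there's no way to consume every character, so the call returns None, and `bool(None)` is False.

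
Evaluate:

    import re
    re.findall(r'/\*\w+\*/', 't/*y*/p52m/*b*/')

['/*y*/', '/*b*/']

Matches: at [1:6] → '/*y*/'; at [10:15] → '/*b*/'.
`findall` yields the raw match text (2 of them) because the pattern has no groups.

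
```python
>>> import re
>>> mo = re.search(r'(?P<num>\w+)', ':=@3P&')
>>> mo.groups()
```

The match spans [3:5] → '3P'.
Captured: group 1 = '3P'.

('3P',)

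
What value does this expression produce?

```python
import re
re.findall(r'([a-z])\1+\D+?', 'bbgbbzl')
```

`\1` is not a pattern — it's the concrete string captured by group 1, re-applied verbatim.
Because there's exactly one group, `findall` drops the full match and keeps group 1 from each hit.

['b', 'b']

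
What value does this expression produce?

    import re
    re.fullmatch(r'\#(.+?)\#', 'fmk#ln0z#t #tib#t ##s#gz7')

For `fullmatch`, every character of the input must be accounted for by the pattern.
Here the string isn't matched end-to-end, so the call returns None.

None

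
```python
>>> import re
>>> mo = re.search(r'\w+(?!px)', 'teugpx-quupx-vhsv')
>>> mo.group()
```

A negative assertion filters positions out without eating any characters.
Unlike `match`, `search` isn't anchored — it looks for the pattern anywhere in the string.
The match spans [0:6] → 'teugpx'.

'teugpx'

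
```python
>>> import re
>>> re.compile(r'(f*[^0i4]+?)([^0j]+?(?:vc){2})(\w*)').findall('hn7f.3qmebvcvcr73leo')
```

Pattern: zero or more of a literal 'f', then one or more of any character except [0i4] (lazy) (captured); then one or more of any character except [0j] (lazy), then the literal 'vc' repeated 2 times (captured); then zero or more of a word character (captured).
With the lazy modifier that quantifier settles for the fewest repetitions that let the rest of the pattern succeed (the atoms after it are unaffected and can still be greedy).
Matches: at [0:20] match 'hn7f.3qmebvcvcr73leo', groups = ('h', 'n7f.3qmebvcvc', 'r73leo').
Multiple groups make `findall` return tuples — one 3-tuple for the one match.

[('h', 'n7f.3qmebvcvc', 'r73leo')]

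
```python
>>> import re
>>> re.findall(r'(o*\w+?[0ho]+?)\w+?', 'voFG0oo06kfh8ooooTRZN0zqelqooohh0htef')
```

A `+?`/`*?`/`{m,n}?` starts at its minimum and grows only as far as needed for what follows to match.
Because there's exactly one group, `findall` drops the full match and keeps group 1 from each hit.

['vo', 'G0', 'o06kfh', 'ooooTRZN0', 'qelqo', 'ohh']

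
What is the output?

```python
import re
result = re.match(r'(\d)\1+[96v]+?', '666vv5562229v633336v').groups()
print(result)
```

('6',)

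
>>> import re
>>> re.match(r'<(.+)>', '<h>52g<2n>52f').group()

`match` is anchored at position 0; if the pattern doesn't fit there, it returns None.
The match spans [0:10] → '<h>52g<2n>'.

'<h>52g<2n>'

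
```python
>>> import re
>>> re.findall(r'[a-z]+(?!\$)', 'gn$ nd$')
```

The negative lookahead/lookbehind blocks any match where the forbidden context is present.
Matches: at [0:1] → 'g'; at [4:5] → 'n'.
Since nothing is captured, `findall` lists the 2 matched substrings directly.

['g', 'n']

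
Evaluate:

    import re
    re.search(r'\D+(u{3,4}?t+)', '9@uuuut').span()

Pattern: one or more of a non-digit; then 3 to 4 of the literal 'u' (lazy), then one or more of a literal 't' (captured).
`search` walks the string left to right and returns the first match it finds.
The match spans [1:7] → '@uuuut'.
Captured: group 1 = 'uuut'.

(1, 7)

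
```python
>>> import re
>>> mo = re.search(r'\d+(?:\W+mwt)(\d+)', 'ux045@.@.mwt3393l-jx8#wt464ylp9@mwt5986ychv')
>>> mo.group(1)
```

'3393'

This matches one or more of a digit; then one or more of a non-word character, then the literal 'mwt' (non-capturing group); then one or more of a digit (captured).
`re.search` scans for the first position where the pattern succeeds.
The match spans [2:16] → '045@.@.mwt3393'.
Captured: group 1 = '3393'.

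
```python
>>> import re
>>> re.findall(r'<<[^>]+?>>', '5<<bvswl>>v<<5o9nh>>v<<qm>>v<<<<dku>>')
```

['<<bvswl>>', '<<5o9nh>>', '<<qm>>', '<<<<dku>>']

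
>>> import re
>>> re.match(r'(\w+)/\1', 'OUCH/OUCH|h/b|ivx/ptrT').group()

'OUCH/OUCH'

`match` is anchored at position 0; if the pattern doesn't fit there, it returns None.
The match spans [0:9] → 'OUCH/OUCH'.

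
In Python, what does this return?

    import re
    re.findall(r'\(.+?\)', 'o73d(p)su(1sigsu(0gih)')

A non-greedy quantifier consumes as few characters as it can — just enough that the remainder of the pattern still matches from where it stops; whatever follows it matches normally.
No capturing groups, so `findall` returns the 2 full match strings.

['(p)', '(1sigsu(0gih)']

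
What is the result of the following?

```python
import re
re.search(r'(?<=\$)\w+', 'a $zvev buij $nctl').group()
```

The lookaround is zero-width — it requires the adjacent text to match without consuming it, so the asserted text isn't part of the match.
Unlike `match`, `search` isn't anchored — it looks for the pattern anywhere in the string.
The match spans [3:7] → 'zvev'.

'zvev'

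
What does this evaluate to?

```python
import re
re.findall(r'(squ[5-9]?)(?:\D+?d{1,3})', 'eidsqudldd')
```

One capturing group, so `findall` returns just the captured substring from the one match — 1 in all.

['squ']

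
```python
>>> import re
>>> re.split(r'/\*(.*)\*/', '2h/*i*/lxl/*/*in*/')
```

['2h', 'i*/lxl/*/*in', '']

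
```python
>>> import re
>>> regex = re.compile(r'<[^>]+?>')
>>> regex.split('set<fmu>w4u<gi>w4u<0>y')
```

['set', 'w4u', 'w4u', 'y']

Matches to split on: at [3:8] → '<fmu>'; at [11:15] → '<gi>'; at [18:21] → '<0>'.
The string is cut at each match, leaving 4 pieces.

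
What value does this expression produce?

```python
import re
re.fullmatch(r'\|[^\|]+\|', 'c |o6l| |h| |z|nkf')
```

None

`fullmatch` succeeds only if the pattern covers the string from start to end.
Here the pattern can't cover the whole string, so the call returns None.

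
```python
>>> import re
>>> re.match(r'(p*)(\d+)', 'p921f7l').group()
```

'p921'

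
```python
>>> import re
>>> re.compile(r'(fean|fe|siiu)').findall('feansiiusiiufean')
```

The regex engine tests alternatives in the order written; an earlier branch that matches wins even if a later one would match more.
Walking the string: at [0:4] match 'fean', group 1 = 'fean'; at [4:8] match 'siiu', group 1 = 'siiu'; at [8:12] match 'siiu', group 1 = 'siiu'; at [12:16] match 'fean', group 1 = 'fean'.
One capturing group, so `findall` returns just the captured substring from each match — 4 in all.

['fean', 'siiu', 'siiu', 'fean']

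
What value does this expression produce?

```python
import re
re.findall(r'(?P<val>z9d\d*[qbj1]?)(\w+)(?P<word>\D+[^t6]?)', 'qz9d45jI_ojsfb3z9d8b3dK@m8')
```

With 3 capturing groups, `findall` returns a 3-tuple per match.

[('z9d45j', 'I_ojsfb3z9d8b3dK', '@m8')]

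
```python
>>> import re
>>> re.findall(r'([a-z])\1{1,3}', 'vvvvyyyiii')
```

['v', 'y', 'i']

`\1` is not a pattern — it's the concrete string captured by group 1, re-applied verbatim.
Walking the string: at [0:4] match 'vvvv', group 1 = 'v'; at [4:7] match 'yyy', group 1 = 'y'; at [7:10] match 'iii', group 1 = 'i'.
`findall` collects group 1 from each match (3 total).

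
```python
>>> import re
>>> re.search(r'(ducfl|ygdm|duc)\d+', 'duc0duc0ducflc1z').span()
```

The match spans [0:4] → 'duc0'.

(0, 4)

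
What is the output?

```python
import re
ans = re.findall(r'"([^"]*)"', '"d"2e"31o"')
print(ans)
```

Walking the string: at [0:3] match '"d"', group 1 = 'd'; at [5:10] match '"31o"', group 1 = '31o'.
Because there's exactly one group, `findall` drops the full match and keeps group 1 from each hit.

['d', '31o']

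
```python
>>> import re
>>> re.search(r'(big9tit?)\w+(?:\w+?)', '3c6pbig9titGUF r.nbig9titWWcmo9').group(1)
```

'big9tit'

The match spans [4:14] → 'big9titGUF'.
Captured: group 1 = 'big9tit'.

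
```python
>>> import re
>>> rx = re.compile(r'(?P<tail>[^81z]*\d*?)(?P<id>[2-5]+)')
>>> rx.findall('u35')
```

Pattern: zero or more of any character except [81z], then zero or more of a digit (lazy) (captured as 'tail'); then one or more of a character in [2-5] (captured as 'id').
Matches: at [0:3] match 'u35', groups = ('u3', '5').
`findall` packs the 2 group values into a tuple for every match.

[('u3', '5')]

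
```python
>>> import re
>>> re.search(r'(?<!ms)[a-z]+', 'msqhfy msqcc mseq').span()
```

(0, 6)

Because the assertion is negative and zero-width, positions next to the forbidden text are skipped.
`re.search` scans for the first position where the pattern succeeds.
The match spans [0:6] → 'msqhfy'.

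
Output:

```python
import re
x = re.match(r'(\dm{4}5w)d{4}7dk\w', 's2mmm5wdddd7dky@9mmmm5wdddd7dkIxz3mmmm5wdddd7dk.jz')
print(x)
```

None

This matches a digit, then exactly 4 of a literal 'm', then the literal '5w' (captured); then exactly 4 of the literal 'd', then the literal '7dk', then a word character.
With `match`, the pattern is implicitly anchored at the beginning.
Here the string doesn't start with a match, so the call returns None.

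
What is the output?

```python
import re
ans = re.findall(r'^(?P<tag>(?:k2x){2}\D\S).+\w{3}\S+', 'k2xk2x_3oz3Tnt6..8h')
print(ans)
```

['k2xk2x_3']

With a single group, `findall` returns only what that group captured — 1 item.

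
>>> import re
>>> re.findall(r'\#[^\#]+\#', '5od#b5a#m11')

Walking the string: at [3:8] → '#b5a#'.
`findall` yields the raw match text (1 of them) because the pattern has no groups.

['#b5a#']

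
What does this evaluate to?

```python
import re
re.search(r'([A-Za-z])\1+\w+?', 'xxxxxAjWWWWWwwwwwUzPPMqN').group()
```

'xxxxxA'

`\1` is not a pattern — it's the concrete string captured by group 1, re-applied verbatim.
The match spans [0:6] → 'xxxxxA'.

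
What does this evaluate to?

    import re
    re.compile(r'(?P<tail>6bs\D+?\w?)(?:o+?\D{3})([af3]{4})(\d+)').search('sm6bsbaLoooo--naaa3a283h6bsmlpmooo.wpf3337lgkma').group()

'6bsmlpmooo.wpf3337'

Pattern: the literal '6bs', then one or more of a non-digit (lazy), then optionally a word character (captured as 'tail'); then one or more of the literal 'o' (lazy), then exactly 3 of a non-digit (non-capturing group); then exactly 4 of one of [af3] (captured); then one or more of a digit (captured).
The match spans [24:42] → '6bsmlpmooo.wpf3337'.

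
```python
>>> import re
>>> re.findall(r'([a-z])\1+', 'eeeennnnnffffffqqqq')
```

After group 1 captures some text, `\1` only succeeds where that same text appears again.
Walking the string: at [0:4] match 'eeee', group 1 = 'e'; at [4:9] match 'nnnnn', group 1 = 'n'; at [9:15] match 'ffffff', group 1 = 'f'; at [15:19] match 'qqqq', group 1 = 'q'.
With a single group, `findall` returns only what that group captured — 4 items.

['e', 'n', 'f', 'q']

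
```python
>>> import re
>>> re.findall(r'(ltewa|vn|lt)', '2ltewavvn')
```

['ltewa', 'vn']

`|` is ordered: at each position the engine commits to the first alternative that works.
With a single group, `findall` returns only what that group captured — 2 items.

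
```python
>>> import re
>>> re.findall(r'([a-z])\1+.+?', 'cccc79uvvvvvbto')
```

`\1` has to match the exact text group 1 already captured.
Matches: at [0:5] match 'cccc7', group 1 = 'c'; at [7:13] match 'vvvvvb', group 1 = 'v'.
With a single group, `findall` returns only what that group captured — 2 items.

['c', 'v']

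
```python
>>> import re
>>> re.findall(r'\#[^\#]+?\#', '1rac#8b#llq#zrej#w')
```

No capturing groups, so `findall` returns the 2 full match strings.

['#8b#', '#zrej#']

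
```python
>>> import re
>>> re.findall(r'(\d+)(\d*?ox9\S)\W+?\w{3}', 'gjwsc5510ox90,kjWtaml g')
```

[('5510', 'ox90')]

The pattern matches one or more of a digit (captured); then zero or more of a digit (lazy), then the literal 'ox9', then a non-whitespace character (captured); then one or more of a non-word character (lazy), then exactly 3 of a word character.
`findall` packs the 2 group values into a tuple for every match.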